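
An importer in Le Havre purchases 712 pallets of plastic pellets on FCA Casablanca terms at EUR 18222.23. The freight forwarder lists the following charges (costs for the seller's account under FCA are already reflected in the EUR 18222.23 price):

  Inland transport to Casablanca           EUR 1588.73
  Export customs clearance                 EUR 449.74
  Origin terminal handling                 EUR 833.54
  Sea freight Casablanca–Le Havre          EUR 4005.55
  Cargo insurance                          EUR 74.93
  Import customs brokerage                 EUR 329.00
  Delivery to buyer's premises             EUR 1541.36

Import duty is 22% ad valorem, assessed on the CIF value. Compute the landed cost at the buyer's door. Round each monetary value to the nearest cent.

FCA: the seller delivers export-cleared goods to the carrier; the buyer bears costs from that point.
Already in the invoice (seller's account under FCA): inland to port, export clearance — exclude.
CIF value = FCA price + origin terminal + freight + insurance = 18222.23 + 833.54 + 4005.55 + 74.93 = 23136.25
Import duty = 23136.25 × 22% = 5089.98
Buyer bears: origin terminal 833.54 + freight 4005.55 + insurance 74.93 + brokerage 329.00 + delivery 1541.36 + duty 5089.98 = 11874.36
Landed cost = invoice 18222.23 + 11874.36 = 30096.59

Total landed cost: EUR 30096.59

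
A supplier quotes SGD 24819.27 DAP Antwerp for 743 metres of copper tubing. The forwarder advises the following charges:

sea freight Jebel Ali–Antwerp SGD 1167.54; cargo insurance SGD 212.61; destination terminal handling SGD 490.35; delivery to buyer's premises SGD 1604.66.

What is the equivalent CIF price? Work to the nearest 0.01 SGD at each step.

CIF price: SGD 22724.26

Not relevant to the conversion: insurance, freight — on the seller under both DAP and CIF; already in the DAP price and stays in the CIF price.
From DAP to CIF, the seller no longer bears: destination terminal, delivery.
CIF price = 24819.27 − 490.35 − 1604.66 = 22724.26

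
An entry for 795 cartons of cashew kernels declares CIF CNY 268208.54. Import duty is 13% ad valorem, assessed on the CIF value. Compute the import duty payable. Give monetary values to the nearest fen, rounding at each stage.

Import duty: CNY 34867.11

Import duty = 268208.54 × 13% = 34867.11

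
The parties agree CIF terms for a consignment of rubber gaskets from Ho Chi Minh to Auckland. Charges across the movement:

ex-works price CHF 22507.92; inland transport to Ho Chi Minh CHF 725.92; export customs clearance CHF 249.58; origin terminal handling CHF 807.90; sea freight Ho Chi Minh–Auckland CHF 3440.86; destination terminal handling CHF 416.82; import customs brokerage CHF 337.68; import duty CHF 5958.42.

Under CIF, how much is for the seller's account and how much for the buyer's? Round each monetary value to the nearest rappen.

CIF: the seller pays costs through ocean freight and marine insurance to the destination port.
Seller's account: goods 22507.92 + inland to port 725.92 + export clearance 249.58 + origin terminal 807.90 + freight 3440.86 = 27732.18
Buyer's account: destination terminal 416.82 + brokerage 337.68 + duty 5958.42 = 6712.92

Seller: CHF 27732.18; buyer: CHF 6712.92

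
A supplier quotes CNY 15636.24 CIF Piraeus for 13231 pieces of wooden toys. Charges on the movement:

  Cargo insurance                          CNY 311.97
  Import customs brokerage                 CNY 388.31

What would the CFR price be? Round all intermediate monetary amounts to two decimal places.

CFR price: CNY 15324.27

Not relevant to the conversion: brokerage — on the buyer under both terms; not part of either seller's price.
From CIF to CFR, the seller no longer bears: insurance.
CFR price = 15636.24 − 311.97 = 15324.27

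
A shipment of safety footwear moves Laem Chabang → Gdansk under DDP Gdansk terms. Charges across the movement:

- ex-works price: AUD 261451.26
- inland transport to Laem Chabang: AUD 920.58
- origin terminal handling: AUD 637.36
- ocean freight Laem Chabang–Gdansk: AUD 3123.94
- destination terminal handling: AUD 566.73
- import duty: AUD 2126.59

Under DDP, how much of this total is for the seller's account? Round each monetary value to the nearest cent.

Seller's account: AUD 268826.46

DDP: the seller bears all costs including import duty.
Seller's account: goods 261451.26 + inland to port 920.58 + origin terminal 637.36 + freight 3123.94 + destination terminal 566.73 + duty 2126.59 = 268826.46
Buyer's account: 0.00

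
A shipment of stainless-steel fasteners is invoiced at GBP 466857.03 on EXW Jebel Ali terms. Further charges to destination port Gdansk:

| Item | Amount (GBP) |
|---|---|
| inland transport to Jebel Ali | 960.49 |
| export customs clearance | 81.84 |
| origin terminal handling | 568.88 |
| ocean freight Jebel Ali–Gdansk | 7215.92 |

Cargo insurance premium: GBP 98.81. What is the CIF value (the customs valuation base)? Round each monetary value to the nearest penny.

CIF value: GBP 475782.97

CIF = EXW price + pre-shipment costs + freight + insurance
CIF = 466857.03 + 960.49 + 81.84 + 568.88 + 7215.92 + 98.81 = 475782.97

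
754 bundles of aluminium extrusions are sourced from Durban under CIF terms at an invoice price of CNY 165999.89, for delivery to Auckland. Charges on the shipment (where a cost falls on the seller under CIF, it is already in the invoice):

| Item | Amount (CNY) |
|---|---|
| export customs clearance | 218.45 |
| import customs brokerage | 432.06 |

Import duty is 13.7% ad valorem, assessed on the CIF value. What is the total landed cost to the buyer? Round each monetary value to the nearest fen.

CIF: the seller pays costs through ocean freight and marine insurance to the destination port.
Already in the invoice (seller's account under CIF): export clearance — exclude.
The CIF price already equals the CIF value: 165999.89
Import duty = 165999.89 × 13.7% = 22741.98
Buyer bears: brokerage 432.06 + duty 22741.98 = 23174.04
Landed cost = invoice 165999.89 + 23174.04 = 189173.93

Total landed cost: CNY 189173.93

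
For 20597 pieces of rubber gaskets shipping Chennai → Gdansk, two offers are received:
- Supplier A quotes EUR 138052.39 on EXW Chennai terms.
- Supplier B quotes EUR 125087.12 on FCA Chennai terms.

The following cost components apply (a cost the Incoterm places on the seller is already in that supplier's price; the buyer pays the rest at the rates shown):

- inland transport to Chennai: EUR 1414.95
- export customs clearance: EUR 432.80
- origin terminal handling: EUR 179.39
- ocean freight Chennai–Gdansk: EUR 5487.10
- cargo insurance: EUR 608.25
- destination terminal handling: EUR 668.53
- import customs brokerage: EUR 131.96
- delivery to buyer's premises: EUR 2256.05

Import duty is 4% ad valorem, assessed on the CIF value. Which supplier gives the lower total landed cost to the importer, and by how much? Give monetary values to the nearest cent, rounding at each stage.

Supplier A (EXW):
CIF value = EXW price + inland to port + export clearance + origin terminal + freight + insurance = 138052.39 + 1414.95 + 432.80 + 179.39 + 5487.10 + 608.25 = 146174.88
Import duty = 146174.88 × 4% = 5847.00
Buyer bears (A): 1414.95 + 432.80 + 179.39 + 5487.10 + 608.25 + 668.53 + 131.96 + 2256.05 = 11179.03
Landed cost (A) = invoice 138052.39 + 11179.03 + duty 5847.00 = 155078.42
Supplier B (FCA):
CIF value = FCA price + origin terminal + freight + insurance = 125087.12 + 179.39 + 5487.10 + 608.25 = 131361.86
Import duty = 131361.86 × 4% = 5254.47
Buyer bears (B): 179.39 + 5487.10 + 608.25 + 668.53 + 131.96 + 2256.05 = 9331.28
Landed cost (B) = invoice 125087.12 + 9331.28 + duty 5254.47 = 139672.87
Difference = |155078.42 − 139672.87| = 15405.55

Supplier B is cheaper by EUR 15405.55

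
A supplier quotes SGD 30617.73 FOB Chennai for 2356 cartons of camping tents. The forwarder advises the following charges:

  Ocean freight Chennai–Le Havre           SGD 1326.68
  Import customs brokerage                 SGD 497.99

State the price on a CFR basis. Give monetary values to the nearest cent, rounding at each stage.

Not relevant to the conversion: brokerage — on the buyer under both terms; not part of either seller's price.
From FOB to CFR, the seller additionally bears: freight.
CFR price = 30617.73 + 1326.68 = 31944.41

CFR price: SGD 31944.41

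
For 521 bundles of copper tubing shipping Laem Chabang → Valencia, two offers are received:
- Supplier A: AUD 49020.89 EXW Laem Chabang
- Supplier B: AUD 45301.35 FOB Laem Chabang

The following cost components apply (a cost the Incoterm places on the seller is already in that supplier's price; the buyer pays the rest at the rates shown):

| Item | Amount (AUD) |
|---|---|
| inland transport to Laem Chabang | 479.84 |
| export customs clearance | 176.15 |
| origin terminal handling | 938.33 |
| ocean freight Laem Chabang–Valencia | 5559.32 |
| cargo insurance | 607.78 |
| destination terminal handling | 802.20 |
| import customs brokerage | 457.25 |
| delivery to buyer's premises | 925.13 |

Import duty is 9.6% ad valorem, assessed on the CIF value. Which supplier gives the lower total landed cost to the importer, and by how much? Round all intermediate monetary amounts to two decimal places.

Supplier B is cheaper by AUD 5823.99

Supplier A (EXW):
CIF value = EXW price + inland to port + export clearance + origin terminal + freight + insurance = 49020.89 + 479.84 + 176.15 + 938.33 + 5559.32 + 607.78 = 56782.31
Import duty = 56782.31 × 9.6% = 5451.10
Buyer bears (A): 479.84 + 176.15 + 938.33 + 5559.32 + 607.78 + 802.20 + 457.25 + 925.13 = 9946.00
Landed cost (A) = invoice 49020.89 + 9946.00 + duty 5451.10 = 64417.99
Supplier B (FOB):
CIF value = FOB price + freight + insurance = 45301.35 + 5559.32 + 607.78 = 51468.45
Import duty = 51468.45 × 9.6% = 4940.97
Buyer bears (B): 5559.32 + 607.78 + 802.20 + 457.25 + 925.13 = 8351.68
Landed cost (B) = invoice 45301.35 + 8351.68 + duty 4940.97 = 58594.00
Difference = |64417.99 − 58594.00| = 5823.99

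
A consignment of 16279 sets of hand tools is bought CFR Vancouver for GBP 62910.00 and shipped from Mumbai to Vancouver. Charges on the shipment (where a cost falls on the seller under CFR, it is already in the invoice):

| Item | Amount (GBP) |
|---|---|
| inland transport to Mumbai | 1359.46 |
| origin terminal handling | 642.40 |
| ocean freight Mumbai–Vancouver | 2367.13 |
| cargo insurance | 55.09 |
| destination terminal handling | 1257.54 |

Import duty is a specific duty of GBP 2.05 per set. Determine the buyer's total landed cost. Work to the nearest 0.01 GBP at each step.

Total landed cost: GBP 97594.58

CFR: the seller pays costs through ocean freight to the destination port, but not insurance.
Already in the invoice (seller's account under CFR): inland to port, origin terminal, freight — exclude.
CIF value = CFR price + insurance = 62910.00 + 55.09 = 62965.09
Import duty = 16279 × 2.05 = 33371.95
Buyer bears: insurance 55.09 + destination terminal 1257.54 + duty 33371.95 = 34684.58
Landed cost = invoice 62910.00 + 34684.58 = 97594.58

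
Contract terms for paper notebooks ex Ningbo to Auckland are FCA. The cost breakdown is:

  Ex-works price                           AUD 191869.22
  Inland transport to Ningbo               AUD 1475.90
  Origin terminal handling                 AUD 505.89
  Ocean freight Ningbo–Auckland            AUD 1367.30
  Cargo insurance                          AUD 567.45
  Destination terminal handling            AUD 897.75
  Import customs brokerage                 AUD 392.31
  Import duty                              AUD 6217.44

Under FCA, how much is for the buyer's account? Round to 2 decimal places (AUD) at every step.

FCA: the seller delivers export-cleared goods to the carrier; the buyer bears costs from that point.
Seller's account: goods 191869.22 + inland to port 1475.90 = 193345.12
Buyer's account: origin terminal 505.89 + freight 1367.30 + insurance 567.45 + destination terminal 897.75 + brokerage 392.31 + duty 6217.44 = 9948.14

Buyer's account: AUD 9948.14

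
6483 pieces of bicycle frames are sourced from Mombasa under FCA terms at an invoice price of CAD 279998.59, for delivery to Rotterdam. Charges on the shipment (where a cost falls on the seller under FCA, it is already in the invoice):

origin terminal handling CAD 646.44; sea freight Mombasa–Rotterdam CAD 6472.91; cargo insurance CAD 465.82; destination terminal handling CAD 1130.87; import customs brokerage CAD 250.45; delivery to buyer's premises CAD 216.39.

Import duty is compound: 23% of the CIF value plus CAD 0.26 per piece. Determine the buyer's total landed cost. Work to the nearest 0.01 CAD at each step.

Total landed cost: CAD 357011.31

FCA: the seller delivers export-cleared goods to the carrier; the buyer bears costs from that point.
CIF value = FCA price + origin terminal + freight + insurance = 279998.59 + 646.44 + 6472.91 + 465.82 = 287583.76
Ad valorem component: 287583.76 × 23% = 66144.26
Specific component: 6483 × 0.26 = 1685.58
Import duty = 66144.26 + 1685.58 = 67829.84
Buyer bears: origin terminal 646.44 + freight 6472.91 + insurance 465.82 + destination terminal 1130.87 + brokerage 250.45 + delivery 216.39 + duty 67829.84 = 77012.72
Landed cost = invoice 279998.59 + 77012.72 = 357011.31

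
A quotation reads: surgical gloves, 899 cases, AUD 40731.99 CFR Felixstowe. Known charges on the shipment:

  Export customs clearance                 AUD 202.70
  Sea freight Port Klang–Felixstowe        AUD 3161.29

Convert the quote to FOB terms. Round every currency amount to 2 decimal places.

Not relevant to the conversion: export clearance — on the seller under both CFR and FOB; already in the CFR price and stays in the FOB price.
From CFR to FOB, the seller no longer bears: freight.
FOB price = 40731.99 − 3161.29 = 37570.70

FOB price: AUD 37570.70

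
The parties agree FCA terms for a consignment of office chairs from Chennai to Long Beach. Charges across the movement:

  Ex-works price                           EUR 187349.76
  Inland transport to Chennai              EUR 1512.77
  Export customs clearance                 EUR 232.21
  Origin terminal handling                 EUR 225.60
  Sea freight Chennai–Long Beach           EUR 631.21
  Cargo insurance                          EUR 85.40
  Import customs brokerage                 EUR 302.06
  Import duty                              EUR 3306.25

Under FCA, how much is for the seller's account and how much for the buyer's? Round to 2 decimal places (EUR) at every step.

Seller: EUR 189094.74; buyer: EUR 4550.52

FCA: the seller delivers export-cleared goods to the carrier; the buyer bears costs from that point.
Seller's account: goods 187349.76 + inland to port 1512.77 + export clearance 232.21 = 189094.74
Buyer's account: origin terminal 225.60 + freight 631.21 + insurance 85.40 + brokerage 302.06 + duty 3306.25 = 4550.52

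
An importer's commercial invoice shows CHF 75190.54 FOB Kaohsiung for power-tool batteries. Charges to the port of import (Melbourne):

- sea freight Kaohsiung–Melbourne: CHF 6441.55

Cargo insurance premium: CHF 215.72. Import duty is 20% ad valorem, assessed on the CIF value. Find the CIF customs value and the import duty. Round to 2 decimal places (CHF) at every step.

CIF value: CHF 81847.81; import duty: CHF 16369.56

CIF = FOB price + freight + insurance
CIF = 75190.54 + 6441.55 + 215.72 = 81847.81
Import duty = 81847.81 × 20% = 16369.56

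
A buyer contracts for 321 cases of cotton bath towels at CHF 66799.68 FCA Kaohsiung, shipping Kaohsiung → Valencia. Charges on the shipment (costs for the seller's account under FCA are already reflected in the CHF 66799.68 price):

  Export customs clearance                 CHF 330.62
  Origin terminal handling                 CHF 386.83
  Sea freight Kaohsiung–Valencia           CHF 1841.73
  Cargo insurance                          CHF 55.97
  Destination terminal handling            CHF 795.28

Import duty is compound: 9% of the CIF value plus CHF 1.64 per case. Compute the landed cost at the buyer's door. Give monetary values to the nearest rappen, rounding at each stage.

FCA: the seller delivers export-cleared goods to the carrier; the buyer bears costs from that point.
Already in the invoice (seller's account under FCA): export clearance — exclude.
CIF value = FCA price + origin terminal + freight + insurance = 66799.68 + 386.83 + 1841.73 + 55.97 = 69084.21
Ad valorem component: 69084.21 × 9% = 6217.58
Specific component: 321 × 1.64 = 526.44
Import duty = 6217.58 + 526.44 = 6744.02
Buyer bears: origin terminal 386.83 + freight 1841.73 + insurance 55.97 + destination terminal 795.28 + duty 6744.02 = 9823.83
Landed cost = invoice 66799.68 + 9823.83 = 76623.51

Total landed cost: CHF 76623.51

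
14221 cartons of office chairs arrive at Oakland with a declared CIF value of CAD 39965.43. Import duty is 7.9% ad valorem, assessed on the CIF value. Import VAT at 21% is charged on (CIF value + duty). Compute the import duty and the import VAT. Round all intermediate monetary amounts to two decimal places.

Import duty = 39965.43 × 7.9% = 3157.27
VAT base = CIF + duty = 39965.43 + 3157.27 = 43122.70
Import VAT = 43122.70 × 21% = 9055.77

Import duty: CAD 3157.27; import VAT: CAD 9055.77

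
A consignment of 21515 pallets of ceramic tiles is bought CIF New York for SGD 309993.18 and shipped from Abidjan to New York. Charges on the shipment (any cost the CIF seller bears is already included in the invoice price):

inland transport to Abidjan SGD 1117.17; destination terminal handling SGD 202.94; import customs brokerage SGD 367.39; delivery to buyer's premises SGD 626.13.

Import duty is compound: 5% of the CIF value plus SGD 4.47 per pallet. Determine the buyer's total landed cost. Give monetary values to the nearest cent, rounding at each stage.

CIF: the seller pays costs through ocean freight and marine insurance to the destination port.
Already in the invoice (seller's account under CIF): inland to port — exclude.
The CIF price already equals the CIF value: 309993.18
Ad valorem component: 309993.18 × 5% = 15499.66
Specific component: 21515 × 4.47 = 96172.05
Import duty = 15499.66 + 96172.05 = 111671.71
Buyer bears: destination terminal 202.94 + brokerage 367.39 + delivery 626.13 + duty 111671.71 = 112868.17
Landed cost = invoice 309993.18 + 112868.17 = 422861.35

Total landed cost: SGD 422861.35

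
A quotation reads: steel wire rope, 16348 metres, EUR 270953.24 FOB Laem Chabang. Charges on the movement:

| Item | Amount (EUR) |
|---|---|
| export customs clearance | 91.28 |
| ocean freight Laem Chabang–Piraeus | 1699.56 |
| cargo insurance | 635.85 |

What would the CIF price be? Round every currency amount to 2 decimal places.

CIF price: EUR 273288.65

Not relevant to the conversion: export clearance — on the seller under both FOB and CIF; already in the FOB price and stays in the CIF price.
From FOB to CIF, the seller additionally bears: freight, insurance.
CIF price = 270953.24 + 1699.56 + 635.85 = 273288.65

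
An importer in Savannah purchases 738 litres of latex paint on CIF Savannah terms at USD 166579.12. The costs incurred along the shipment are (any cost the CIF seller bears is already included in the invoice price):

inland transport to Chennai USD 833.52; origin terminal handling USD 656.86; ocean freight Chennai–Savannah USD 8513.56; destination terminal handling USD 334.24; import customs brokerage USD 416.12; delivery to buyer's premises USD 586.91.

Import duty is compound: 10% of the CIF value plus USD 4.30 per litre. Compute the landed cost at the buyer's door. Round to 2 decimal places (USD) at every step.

Total landed cost: USD 187747.70

CIF: the seller pays costs through ocean freight and marine insurance to the destination port.
Already in the invoice (seller's account under CIF): inland to port, origin terminal, freight — exclude.
The CIF price already equals the CIF value: 166579.12
Ad valorem component: 166579.12 × 10% = 16657.91
Specific component: 738 × 4.30 = 3173.40
Import duty = 16657.91 + 3173.40 = 19831.31
Buyer bears: destination terminal 334.24 + brokerage 416.12 + delivery 586.91 + duty 19831.31 = 21168.58
Landed cost = invoice 166579.12 + 21168.58 = 187747.70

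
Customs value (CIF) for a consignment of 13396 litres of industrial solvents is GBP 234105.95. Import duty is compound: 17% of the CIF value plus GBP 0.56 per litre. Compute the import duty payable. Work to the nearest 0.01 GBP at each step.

Ad valorem component: 234105.95 × 17% = 39798.01
Specific component: 13396 × 0.56 = 7501.76
Import duty = 39798.01 + 7501.76 = 47299.77

Import duty: GBP 47299.77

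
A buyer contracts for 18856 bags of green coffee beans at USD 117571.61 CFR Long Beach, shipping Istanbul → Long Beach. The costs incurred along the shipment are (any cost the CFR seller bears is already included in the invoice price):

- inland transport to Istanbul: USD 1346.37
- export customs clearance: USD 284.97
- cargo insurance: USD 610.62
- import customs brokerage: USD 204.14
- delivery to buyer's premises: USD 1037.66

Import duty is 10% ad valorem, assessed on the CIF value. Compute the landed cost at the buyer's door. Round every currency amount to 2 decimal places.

Total landed cost: USD 131242.25

CFR: the seller pays costs through ocean freight to the destination port, but not insurance.
Already in the invoice (seller's account under CFR): inland to port, export clearance — exclude.
CIF value = CFR price + insurance = 117571.61 + 610.62 = 118182.23
Import duty = 118182.23 × 10% = 11818.22
Buyer bears: insurance 610.62 + brokerage 204.14 + delivery 1037.66 + duty 11818.22 = 13670.64
Landed cost = invoice 117571.61 + 13670.64 = 131242.25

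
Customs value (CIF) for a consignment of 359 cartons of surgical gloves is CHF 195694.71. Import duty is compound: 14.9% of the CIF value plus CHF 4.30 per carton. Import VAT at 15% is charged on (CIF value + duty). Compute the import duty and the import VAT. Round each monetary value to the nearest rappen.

Ad valorem component: 195694.71 × 14.9% = 29158.51
Specific component: 359 × 4.30 = 1543.70
Import duty = 29158.51 + 1543.70 = 30702.21
VAT base = CIF + duty = 195694.71 + 30702.21 = 226396.92
Import VAT = 226396.92 × 15% = 33959.54

Import duty: CHF 30702.21; import VAT: CHF 33959.54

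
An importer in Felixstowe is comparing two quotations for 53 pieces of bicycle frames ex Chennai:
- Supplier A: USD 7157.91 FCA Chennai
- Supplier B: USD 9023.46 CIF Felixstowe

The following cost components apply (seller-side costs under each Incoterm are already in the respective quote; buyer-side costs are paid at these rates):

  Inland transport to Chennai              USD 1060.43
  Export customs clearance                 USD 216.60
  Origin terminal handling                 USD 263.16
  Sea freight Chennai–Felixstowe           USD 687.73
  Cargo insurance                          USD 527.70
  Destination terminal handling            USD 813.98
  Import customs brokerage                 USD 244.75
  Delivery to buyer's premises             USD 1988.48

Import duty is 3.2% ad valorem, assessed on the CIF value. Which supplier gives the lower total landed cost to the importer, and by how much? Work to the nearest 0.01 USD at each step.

Supplier A is cheaper by USD 399.34

Supplier A (FCA):
CIF value = FCA price + origin terminal + freight + insurance = 7157.91 + 263.16 + 687.73 + 527.70 = 8636.50
Import duty = 8636.50 × 3.2% = 276.37
Buyer bears (A): 263.16 + 687.73 + 527.70 + 813.98 + 244.75 + 1988.48 = 4525.80
Landed cost (A) = invoice 7157.91 + 4525.80 + duty 276.37 = 11960.08
Supplier B (CIF):
The CIF price already equals the CIF value: 9023.46
Import duty = 9023.46 × 3.2% = 288.75
Buyer bears (B): 813.98 + 244.75 + 1988.48 = 3047.21
Landed cost (B) = invoice 9023.46 + 3047.21 + duty 288.75 = 12359.42
Difference = |11960.08 − 12359.42| = 399.34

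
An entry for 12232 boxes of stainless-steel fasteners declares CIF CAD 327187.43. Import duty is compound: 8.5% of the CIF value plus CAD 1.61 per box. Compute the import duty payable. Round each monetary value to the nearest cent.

Import duty: CAD 47504.45

Ad valorem component: 327187.43 × 8.5% = 27810.93
Specific component: 12232 × 1.61 = 19693.52
Import duty = 27810.93 + 19693.52 = 47504.45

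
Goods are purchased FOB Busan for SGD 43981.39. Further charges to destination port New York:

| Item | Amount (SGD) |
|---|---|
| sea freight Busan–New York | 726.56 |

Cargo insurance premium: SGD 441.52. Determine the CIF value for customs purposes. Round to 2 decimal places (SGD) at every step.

CIF = FOB price + freight + insurance
CIF = 43981.39 + 726.56 + 441.52 = 45149.47

CIF value: SGD 45149.47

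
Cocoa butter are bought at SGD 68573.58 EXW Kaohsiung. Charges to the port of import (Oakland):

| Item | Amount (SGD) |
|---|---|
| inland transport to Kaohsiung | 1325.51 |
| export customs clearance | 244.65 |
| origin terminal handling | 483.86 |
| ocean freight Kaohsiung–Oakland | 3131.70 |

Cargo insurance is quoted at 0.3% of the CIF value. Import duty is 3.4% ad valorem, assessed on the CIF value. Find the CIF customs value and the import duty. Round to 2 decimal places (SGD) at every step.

CIF value: SGD 73981.24; import duty: SGD 2515.36

Let C be the CIF value. C = EXW price + pre-shipment costs + freight + 0.3% × C
C − 0.3% × C = 68573.58 + 1325.51 + 244.65 + 483.86 + 3131.70
0.997 × C = 73759.30
C = 73759.30 / 0.997 = 73981.24
Insurance premium = 0.3% × 73981.24 = 221.94
Import duty = 73981.24 × 3.4% = 2515.36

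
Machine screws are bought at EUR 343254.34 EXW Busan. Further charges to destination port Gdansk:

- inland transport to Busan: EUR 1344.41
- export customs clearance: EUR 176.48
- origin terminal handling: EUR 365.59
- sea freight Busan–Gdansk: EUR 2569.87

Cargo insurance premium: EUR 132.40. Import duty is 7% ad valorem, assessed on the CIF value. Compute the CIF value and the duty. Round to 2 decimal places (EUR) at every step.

CIF = EXW price + pre-shipment costs + freight + insurance
CIF = 343254.34 + 1344.41 + 176.48 + 365.59 + 2569.87 + 132.40 = 347843.09
Import duty = 347843.09 × 7% = 24349.02

CIF value: EUR 347843.09; import duty: EUR 24349.02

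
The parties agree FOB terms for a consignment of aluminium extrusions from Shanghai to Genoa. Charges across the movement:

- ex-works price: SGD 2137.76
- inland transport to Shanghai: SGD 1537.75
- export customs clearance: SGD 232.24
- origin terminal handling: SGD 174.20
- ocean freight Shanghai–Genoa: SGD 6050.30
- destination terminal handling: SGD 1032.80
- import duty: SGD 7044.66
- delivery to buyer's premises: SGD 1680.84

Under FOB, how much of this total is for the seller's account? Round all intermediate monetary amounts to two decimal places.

FOB: the seller bears costs until goods are on board at the origin port; the buyer bears freight, insurance and all costs thereafter.
Seller's account: goods 2137.76 + inland to port 1537.75 + export clearance 232.24 + origin terminal 174.20 = 4081.95
Buyer's account: freight 6050.30 + destination terminal 1032.80 + duty 7044.66 + delivery 1680.84 = 15808.60

Seller's account: SGD 4081.95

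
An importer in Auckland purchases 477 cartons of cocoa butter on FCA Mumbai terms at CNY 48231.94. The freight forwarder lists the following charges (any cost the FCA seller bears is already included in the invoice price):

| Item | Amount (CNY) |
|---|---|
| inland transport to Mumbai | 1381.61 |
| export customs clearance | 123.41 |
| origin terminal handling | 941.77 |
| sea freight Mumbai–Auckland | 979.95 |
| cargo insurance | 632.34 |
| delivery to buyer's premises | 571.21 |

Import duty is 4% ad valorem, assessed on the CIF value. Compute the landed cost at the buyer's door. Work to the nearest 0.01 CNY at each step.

FCA: the seller delivers export-cleared goods to the carrier; the buyer bears costs from that point.
Already in the invoice (seller's account under FCA): inland to port, export clearance — exclude.
CIF value = FCA price + origin terminal + freight + insurance = 48231.94 + 941.77 + 979.95 + 632.34 = 50786.00
Import duty = 50786.00 × 4% = 2031.44
Buyer bears: origin terminal 941.77 + freight 979.95 + insurance 632.34 + delivery 571.21 + duty 2031.44 = 5156.71
Landed cost = invoice 48231.94 + 5156.71 = 53388.65

Total landed cost: CNY 53388.65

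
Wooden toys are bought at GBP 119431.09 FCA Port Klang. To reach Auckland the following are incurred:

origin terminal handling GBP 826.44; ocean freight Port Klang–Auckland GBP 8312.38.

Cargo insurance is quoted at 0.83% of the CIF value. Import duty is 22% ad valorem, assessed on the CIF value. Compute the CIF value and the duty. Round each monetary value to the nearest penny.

CIF value: GBP 129645.97; import duty: GBP 28522.11

Let C be the CIF value. C = FCA price + pre-shipment costs + freight + 0.83% × C
C − 0.83% × C = 119431.09 + 826.44 + 8312.38
0.9917 × C = 128569.91
C = 128569.91 / 0.9917 = 129645.97
Insurance premium = 0.83% × 129645.97 = 1076.06
Import duty = 129645.97 × 22% = 28522.11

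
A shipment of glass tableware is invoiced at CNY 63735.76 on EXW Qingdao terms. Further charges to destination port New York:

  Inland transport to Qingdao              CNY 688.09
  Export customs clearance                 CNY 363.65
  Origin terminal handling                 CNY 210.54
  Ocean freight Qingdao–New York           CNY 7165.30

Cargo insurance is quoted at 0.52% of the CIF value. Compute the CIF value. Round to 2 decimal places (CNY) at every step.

Let C be the CIF value. C = EXW price + pre-shipment costs + freight + 0.52% × C
C − 0.52% × C = 63735.76 + 688.09 + 363.65 + 210.54 + 7165.30
0.9948 × C = 72163.34
C = 72163.34 / 0.9948 = 72540.55
Insurance premium = 0.52% × 72540.55 = 377.21

CIF value: CNY 72540.55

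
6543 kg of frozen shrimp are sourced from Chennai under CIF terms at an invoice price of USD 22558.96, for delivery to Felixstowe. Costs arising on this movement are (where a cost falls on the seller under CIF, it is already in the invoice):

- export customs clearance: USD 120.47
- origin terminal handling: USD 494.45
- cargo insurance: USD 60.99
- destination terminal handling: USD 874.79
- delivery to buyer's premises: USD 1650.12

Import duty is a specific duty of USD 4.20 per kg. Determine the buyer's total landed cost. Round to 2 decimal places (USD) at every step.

Total landed cost: USD 52564.47

CIF: the seller pays costs through ocean freight and marine insurance to the destination port.
Already in the invoice (seller's account under CIF): export clearance, origin terminal, insurance — exclude.
The CIF price already equals the CIF value: 22558.96
Import duty = 6543 × 4.20 = 27480.60
Buyer bears: destination terminal 874.79 + delivery 1650.12 + duty 27480.60 = 30005.51
Landed cost = invoice 22558.96 + 30005.51 = 52564.47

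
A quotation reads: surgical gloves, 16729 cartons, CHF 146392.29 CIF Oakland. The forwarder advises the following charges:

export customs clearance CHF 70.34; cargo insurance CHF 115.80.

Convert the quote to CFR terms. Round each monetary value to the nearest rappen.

Not relevant to the conversion: export clearance — on the seller under both CIF and CFR; already in the CIF price and stays in the CFR price.
From CIF to CFR, the seller no longer bears: insurance.
CFR price = 146392.29 − 115.80 = 146276.49

CFR price: CHF 146276.49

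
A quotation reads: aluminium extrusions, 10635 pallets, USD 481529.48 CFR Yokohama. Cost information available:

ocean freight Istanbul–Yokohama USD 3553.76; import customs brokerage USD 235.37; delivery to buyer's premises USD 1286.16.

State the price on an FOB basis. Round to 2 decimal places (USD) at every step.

FOB price: USD 477975.72

Not relevant to the conversion: delivery, brokerage — on the buyer under both terms; not part of either seller's price.
From CFR to FOB, the seller no longer bears: freight.
FOB price = 481529.48 − 3553.76 = 477975.72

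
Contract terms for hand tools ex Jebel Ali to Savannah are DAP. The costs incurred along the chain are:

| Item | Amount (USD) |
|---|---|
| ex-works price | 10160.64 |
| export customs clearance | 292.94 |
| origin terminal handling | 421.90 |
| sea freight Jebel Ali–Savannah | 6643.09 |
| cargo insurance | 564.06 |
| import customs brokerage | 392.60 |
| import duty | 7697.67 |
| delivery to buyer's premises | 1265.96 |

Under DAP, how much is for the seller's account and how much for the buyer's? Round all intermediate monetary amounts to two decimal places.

DAP: the seller bears all costs to the named destination except import duty and clearance.
Seller's account: goods 10160.64 + export clearance 292.94 + origin terminal 421.90 + freight 6643.09 + insurance 564.06 + delivery 1265.96 = 19348.59
Buyer's account: brokerage 392.60 + duty 7697.67 = 8090.27

Seller: USD 19348.59; buyer: USD 8090.27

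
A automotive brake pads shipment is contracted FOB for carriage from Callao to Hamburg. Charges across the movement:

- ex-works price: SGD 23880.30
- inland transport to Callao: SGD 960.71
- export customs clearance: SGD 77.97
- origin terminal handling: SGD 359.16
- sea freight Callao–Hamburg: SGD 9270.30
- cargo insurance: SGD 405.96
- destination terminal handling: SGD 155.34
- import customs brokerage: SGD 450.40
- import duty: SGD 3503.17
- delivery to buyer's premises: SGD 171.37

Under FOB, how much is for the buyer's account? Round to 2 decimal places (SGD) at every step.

FOB: the seller bears costs until goods are on board at the origin port; the buyer bears freight, insurance and all costs thereafter.
Seller's account: goods 23880.30 + inland to port 960.71 + export clearance 77.97 + origin terminal 359.16 = 25278.14
Buyer's account: freight 9270.30 + insurance 405.96 + destination terminal 155.34 + brokerage 450.40 + duty 3503.17 + delivery 171.37 = 13956.54

Buyer's account: SGD 13956.54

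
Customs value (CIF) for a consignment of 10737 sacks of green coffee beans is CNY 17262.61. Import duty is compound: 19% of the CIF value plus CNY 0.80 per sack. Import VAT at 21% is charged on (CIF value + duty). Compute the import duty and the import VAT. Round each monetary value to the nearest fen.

Ad valorem component: 17262.61 × 19% = 3279.90
Specific component: 10737 × 0.80 = 8589.60
Import duty = 3279.90 + 8589.60 = 11869.50
VAT base = CIF + duty = 17262.61 + 11869.50 = 29132.11
Import VAT = 29132.11 × 21% = 6117.74

Import duty: CNY 11869.50; import VAT: CNY 6117.74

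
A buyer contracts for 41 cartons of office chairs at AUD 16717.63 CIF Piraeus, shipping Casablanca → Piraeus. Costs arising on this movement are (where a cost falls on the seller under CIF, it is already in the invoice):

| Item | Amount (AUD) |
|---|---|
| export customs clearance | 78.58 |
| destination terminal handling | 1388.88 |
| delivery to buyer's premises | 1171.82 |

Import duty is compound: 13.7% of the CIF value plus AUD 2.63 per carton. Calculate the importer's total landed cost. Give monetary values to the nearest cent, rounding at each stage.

Total landed cost: AUD 21676.48

CIF: the seller pays costs through ocean freight and marine insurance to the destination port.
Already in the invoice (seller's account under CIF): export clearance — exclude.
The CIF price already equals the CIF value: 16717.63
Ad valorem component: 16717.63 × 13.7% = 2290.32
Specific component: 41 × 2.63 = 107.83
Import duty = 2290.32 + 107.83 = 2398.15
Buyer bears: destination terminal 1388.88 + delivery 1171.82 + duty 2398.15 = 4958.85
Landed cost = invoice 16717.63 + 4958.85 = 21676.48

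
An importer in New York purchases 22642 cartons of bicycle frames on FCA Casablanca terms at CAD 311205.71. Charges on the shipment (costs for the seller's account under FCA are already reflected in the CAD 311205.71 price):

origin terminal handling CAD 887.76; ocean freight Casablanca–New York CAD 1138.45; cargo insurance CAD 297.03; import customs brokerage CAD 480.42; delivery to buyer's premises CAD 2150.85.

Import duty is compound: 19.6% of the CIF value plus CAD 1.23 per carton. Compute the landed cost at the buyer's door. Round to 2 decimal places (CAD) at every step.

Total landed cost: CAD 405461.55

FCA: the seller delivers export-cleared goods to the carrier; the buyer bears costs from that point.
CIF value = FCA price + origin terminal + freight + insurance = 311205.71 + 887.76 + 1138.45 + 297.03 = 313528.95
Ad valorem component: 313528.95 × 19.6% = 61451.67
Specific component: 22642 × 1.23 = 27849.66
Import duty = 61451.67 + 27849.66 = 89301.33
Buyer bears: origin terminal 887.76 + freight 1138.45 + insurance 297.03 + brokerage 480.42 + delivery 2150.85 + duty 89301.33 = 94255.84
Landed cost = invoice 311205.71 + 94255.84 = 405461.55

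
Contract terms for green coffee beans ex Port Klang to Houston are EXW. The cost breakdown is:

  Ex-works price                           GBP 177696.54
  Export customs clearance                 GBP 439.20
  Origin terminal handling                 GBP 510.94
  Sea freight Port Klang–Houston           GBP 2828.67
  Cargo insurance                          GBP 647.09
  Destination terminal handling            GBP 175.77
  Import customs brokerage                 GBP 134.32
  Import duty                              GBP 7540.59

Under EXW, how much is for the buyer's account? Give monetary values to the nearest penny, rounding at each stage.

EXW: the seller makes goods available at their premises; the buyer bears all onward costs.
Seller's account: goods 177696.54 = 177696.54
Buyer's account: export clearance 439.20 + origin terminal 510.94 + freight 2828.67 + insurance 647.09 + destination terminal 175.77 + brokerage 134.32 + duty 7540.59 = 12276.58

Buyer's account: GBP 12276.58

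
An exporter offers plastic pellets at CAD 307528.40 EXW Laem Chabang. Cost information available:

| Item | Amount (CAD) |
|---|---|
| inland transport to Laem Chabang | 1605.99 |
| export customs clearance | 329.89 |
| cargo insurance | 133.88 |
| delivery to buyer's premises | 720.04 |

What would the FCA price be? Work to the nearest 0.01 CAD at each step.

Not relevant to the conversion: delivery, insurance — on the buyer under both terms; not part of either seller's price.
From EXW to FCA, the seller additionally bears: inland to port, export clearance.
FCA price = 307528.40 + 1605.99 + 329.89 = 309464.28

FCA price: CAD 309464.28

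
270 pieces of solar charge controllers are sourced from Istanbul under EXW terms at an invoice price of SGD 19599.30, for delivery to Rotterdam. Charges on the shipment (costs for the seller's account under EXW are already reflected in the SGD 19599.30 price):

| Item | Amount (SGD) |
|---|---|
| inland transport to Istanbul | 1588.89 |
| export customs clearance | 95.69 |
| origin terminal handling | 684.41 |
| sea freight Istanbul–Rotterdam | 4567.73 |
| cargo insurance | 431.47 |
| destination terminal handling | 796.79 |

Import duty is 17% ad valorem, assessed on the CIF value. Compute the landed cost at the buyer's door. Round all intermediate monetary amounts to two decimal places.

Total landed cost: SGD 32348.75

EXW: the seller makes goods available at their premises; the buyer bears all onward costs.
CIF value = EXW price + inland to port + export clearance + origin terminal + freight + insurance = 19599.30 + 1588.89 + 95.69 + 684.41 + 4567.73 + 431.47 = 26967.49
Import duty = 26967.49 × 17% = 4584.47
Buyer bears: inland to port 1588.89 + export clearance 95.69 + origin terminal 684.41 + freight 4567.73 + insurance 431.47 + destination terminal 796.79 + duty 4584.47 = 12749.45
Landed cost = invoice 19599.30 + 12749.45 = 32348.75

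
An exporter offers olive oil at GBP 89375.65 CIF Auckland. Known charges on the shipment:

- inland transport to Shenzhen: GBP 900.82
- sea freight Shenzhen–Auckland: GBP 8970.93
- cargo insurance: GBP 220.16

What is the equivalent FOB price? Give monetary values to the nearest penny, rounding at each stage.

FOB price: GBP 80184.56

Not relevant to the conversion: inland to port — on the seller under both CIF and FOB; already in the CIF price and stays in the FOB price.
From CIF to FOB, the seller no longer bears: freight, insurance.
FOB price = 89375.65 − 8970.93 − 220.16 = 80184.56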